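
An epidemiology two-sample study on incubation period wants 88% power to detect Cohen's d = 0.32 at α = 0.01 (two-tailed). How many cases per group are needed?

z_{α/2} = 2.576, z_β = Φ⁻¹(0.88) = 1.175. For small effect (d = 0.32): n per group = 2(z_{α/2} + z_β)²/d² = 2(2.576 + 1.175)²/0.32² = 274.8 → 275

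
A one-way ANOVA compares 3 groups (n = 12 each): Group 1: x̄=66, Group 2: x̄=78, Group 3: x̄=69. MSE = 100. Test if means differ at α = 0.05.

Grand mean = 71.0. SS_between = 936.0, MS_between = 468.0. F = 4.68, F_crit ≈ 3.285. Reject H₀.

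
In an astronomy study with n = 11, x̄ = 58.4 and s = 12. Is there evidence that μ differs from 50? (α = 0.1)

t = (x̄ - μ₀)/(s/√n) = (58.4 - 50)/(12/√11) = 2.322. df = 10, critical t = ±1.812. Reject H₀.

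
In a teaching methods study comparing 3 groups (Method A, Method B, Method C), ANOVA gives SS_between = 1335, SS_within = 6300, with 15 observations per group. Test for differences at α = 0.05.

df_between = 2, df_within = 42. F = MS_between/MS_within = 667.5/150.0 = 4.45. F_crit ≈ 3.22. Reject H₀. At least one mean differs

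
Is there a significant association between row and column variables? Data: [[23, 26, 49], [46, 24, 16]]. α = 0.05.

χ² = 23.819. df = 2, critical = 5.991. Reject H₀. Variables are dependent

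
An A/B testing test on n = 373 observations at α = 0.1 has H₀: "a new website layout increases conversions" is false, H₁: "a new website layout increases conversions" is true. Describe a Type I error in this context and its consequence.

Type I error: rejecting H₀ when it is true — concluding that a new website layout increases conversions when in fact it is not. Consequence: rolling out a layout that doesn't actually help — wasted engineering effort.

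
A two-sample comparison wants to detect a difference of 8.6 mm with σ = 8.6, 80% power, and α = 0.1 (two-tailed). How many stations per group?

n per group = 2(z_α/2 + z_β)²σ²/d² = 2×(1.645 + 0.84)²×8.6²/8.6² = 12.4 → n = 13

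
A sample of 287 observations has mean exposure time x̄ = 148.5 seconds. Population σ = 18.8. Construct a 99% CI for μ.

CI = x̄ ± z*(σ/√n) = 148.5 ± 2.576(18.8/√287) = 148.5 ± 2.86 = (145.64, 151.36)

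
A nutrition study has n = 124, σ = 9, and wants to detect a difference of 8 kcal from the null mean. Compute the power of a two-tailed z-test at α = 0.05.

SE = σ/√n = 9/√124 = 0.808. Non-centrality λ = d/SE = 8/0.808 = 9.898. Power ≈ Φ(λ - z_{α/2}) = Φ(9.898 - 1.96) = Φ(7.938) = 1.0.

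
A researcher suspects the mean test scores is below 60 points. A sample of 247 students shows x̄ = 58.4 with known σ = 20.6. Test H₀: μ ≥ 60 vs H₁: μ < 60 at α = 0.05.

z = -1.221. Critical value: -1.645. Fail to reject H₀.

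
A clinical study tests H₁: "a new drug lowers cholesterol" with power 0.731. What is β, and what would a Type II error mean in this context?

β = 1 - power = 1 - 0.731 = 0.269. A Type II error is failing to reject H₀ when H₀ is false (false negative) — here, failing to conclude that a new drug lowers cholesterol when in fact it is true. Consequence: shelving an effective drug — patients miss out on a treatment that would have helped.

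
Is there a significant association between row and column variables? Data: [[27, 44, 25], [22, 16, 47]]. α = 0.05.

χ² = 19.703. df = 2, critical = 5.991. Reject H₀. Variables are dependent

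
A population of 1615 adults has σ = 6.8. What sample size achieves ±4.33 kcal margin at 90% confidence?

Without FPC: n₀ = (1.645×6.8/4.33)² = 6.674. With FPC: n = n₀N/(n₀+N-1) = 6.7 → n = 7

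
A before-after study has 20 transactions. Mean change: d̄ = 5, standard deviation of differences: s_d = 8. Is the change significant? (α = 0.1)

t = d̄/(s_d/√n) = 5/(8/√20) = 2.795. df = 19, critical t = ±1.729. Reject H₀.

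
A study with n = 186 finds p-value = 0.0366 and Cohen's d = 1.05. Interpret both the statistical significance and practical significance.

Statistically significant (p = 0.0366 < 0.05). Cohen's d = 1.05 indicates a large effect size. Both statistical and practical significance should be considered.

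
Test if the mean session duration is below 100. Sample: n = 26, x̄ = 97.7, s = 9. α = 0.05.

t = (97.7 - 100)/(9/√26) = -1.303, df = 25. Critical t = -1.708. Fail to reject H₀.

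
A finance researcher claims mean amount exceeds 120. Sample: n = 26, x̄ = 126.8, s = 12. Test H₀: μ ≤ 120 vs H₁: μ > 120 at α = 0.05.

t = (126.8 - 120)/(12/√26) = 2.889, df = 25. Critical t = 1.708. Reject H₀.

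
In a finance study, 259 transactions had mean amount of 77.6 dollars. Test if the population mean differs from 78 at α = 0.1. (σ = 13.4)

z = (x̄ - μ₀)/(σ/√n) = (77.6 - 78)/(13.4/√259) = -0.48. Critical value: ±1.645. Since |-0.48| ≤ 1.645, Fail to reject H₀.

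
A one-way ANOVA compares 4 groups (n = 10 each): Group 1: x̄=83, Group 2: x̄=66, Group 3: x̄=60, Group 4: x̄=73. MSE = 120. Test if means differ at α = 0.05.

Grand mean = 70.5. SS_between = 2930.0, MS_between = 976.67. F = 8.139, F_crit ≈ 2.866. Reject H₀.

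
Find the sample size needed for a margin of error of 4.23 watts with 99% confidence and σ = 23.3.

n = (z*σ/E)² = (2.576×23.3/4.23)² = 201.3 → n = 202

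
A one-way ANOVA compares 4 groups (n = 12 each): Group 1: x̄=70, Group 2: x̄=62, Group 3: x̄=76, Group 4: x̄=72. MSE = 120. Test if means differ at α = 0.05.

Grand mean = 70.0. SS_between = 1248.0, MS_between = 416.0. F = 3.467, F_crit ≈ 2.816. Reject H₀.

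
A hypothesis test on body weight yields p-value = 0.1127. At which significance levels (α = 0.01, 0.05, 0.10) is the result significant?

p = 0.1127. Not significant at any of the given levels.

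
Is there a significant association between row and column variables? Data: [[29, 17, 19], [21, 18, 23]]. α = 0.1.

χ² = 1.62. df = 2, critical = 4.605. Fail to reject H₀. No evidence of dependence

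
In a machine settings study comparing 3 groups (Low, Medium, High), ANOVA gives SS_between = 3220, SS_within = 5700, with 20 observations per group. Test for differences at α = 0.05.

df_between = 2, df_within = 57. F = MS_between/MS_within = 1610.0/100.0 = 16.1. F_crit ≈ 3.159. Reject H₀. At least one mean differs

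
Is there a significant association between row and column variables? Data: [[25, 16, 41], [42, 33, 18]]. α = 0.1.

χ² = 18.559. df = 2, critical = 4.605. Reject H₀. Variables are dependent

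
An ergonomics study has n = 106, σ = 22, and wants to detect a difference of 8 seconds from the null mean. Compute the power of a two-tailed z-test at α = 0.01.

SE = σ/√n = 22/√106 = 2.137. Non-centrality λ = d/SE = 8/2.137 = 3.744. Power ≈ Φ(λ - z_{α/2}) = Φ(3.744 - 2.576) = Φ(1.168) = 0.879.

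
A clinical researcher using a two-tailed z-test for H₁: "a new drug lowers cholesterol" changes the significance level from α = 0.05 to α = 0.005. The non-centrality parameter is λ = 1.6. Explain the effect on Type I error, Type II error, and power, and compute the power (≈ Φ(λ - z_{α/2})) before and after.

Decreasing α from 0.05 to 0.005:
• Type I error rate decreases (α is the Type I rate by definition).
• Critical value moves from z_{α/2} = 1.96 to 2.807, so power = Φ(λ - z_{α/2}) goes from Φ(1.6 - 1.96) = 0.359 to Φ(1.6 - 2.807) = 0.114.
• Type II error rate β = 1 - power therefore increases (0.641 → 0.886).
Appropriate when false positives are costly — here, approving an ineffective drug — patients take a useless medication and may skip effective alternatives.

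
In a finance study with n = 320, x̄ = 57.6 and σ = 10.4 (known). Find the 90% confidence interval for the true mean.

CI = x̄ ± z*(σ/√n) = 57.6 ± 1.645(10.4/√320) = 57.6 ± 0.96 = (56.64, 58.56)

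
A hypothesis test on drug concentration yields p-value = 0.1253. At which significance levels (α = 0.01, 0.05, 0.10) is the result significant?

p = 0.1253. Not significant at any of the given levels.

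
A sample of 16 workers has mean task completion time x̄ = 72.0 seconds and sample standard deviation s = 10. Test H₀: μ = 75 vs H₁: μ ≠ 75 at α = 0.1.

t = (x̄ - μ₀)/(s/√n) = (72.0 - 75)/(10/√16) = -1.2. df = 15, critical t = ±1.753. Fail to reject H₀.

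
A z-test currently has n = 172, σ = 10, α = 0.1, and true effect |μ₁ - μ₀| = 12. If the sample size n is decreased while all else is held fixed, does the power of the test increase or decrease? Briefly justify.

Power decreases: a smaller n inflates the standard error σ/√n, pulling the sampling distribution under H₁ back toward the critical value.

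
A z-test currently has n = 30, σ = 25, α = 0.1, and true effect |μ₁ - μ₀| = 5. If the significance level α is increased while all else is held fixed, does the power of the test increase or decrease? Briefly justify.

Power increases: a larger α lowers the critical value, so more of the H₁ sampling distribution falls in the rejection region.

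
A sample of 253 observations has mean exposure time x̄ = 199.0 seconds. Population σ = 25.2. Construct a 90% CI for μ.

CI = x̄ ± z*(σ/√n) = 199.0 ± 1.645(25.2/√253) = 199.0 ± 2.61 = (196.39, 201.61)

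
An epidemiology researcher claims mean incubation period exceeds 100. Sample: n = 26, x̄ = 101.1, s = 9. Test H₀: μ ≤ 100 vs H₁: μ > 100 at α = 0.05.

t = (101.1 - 100)/(9/√26) = 0.623, df = 25. Critical t = 1.708. Fail to reject H₀.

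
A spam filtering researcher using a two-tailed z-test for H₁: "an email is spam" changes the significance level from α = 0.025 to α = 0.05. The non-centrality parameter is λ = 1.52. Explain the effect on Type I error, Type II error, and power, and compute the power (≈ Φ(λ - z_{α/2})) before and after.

Increasing α from 0.025 to 0.05:
• Type I error rate increases (α is the Type I rate by definition).
• Critical value moves from z_{α/2} = 2.241 to 1.96, so power = Φ(λ - z_{α/2}) goes from Φ(1.52 - 2.241) = 0.235 to Φ(1.52 - 1.96) = 0.33.
• Type II error rate β = 1 - power therefore decreases (0.765 → 0.67).
Appropriate when false negatives are costly — here, a spam email lands in the inbox.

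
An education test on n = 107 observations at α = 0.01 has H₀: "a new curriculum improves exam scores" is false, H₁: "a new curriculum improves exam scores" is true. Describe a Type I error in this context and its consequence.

Type I error: rejecting H₀ when it is true — concluding that a new curriculum improves exam scores when in fact it is not. Consequence: adopting a curriculum that gives no real benefit — disruption for nothing.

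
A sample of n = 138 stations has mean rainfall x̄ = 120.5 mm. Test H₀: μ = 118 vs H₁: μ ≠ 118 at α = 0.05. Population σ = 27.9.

z = (x̄ - μ₀)/(σ/√n) = (120.5 - 118)/(27.9/√138) = 1.053. Critical value: ±1.96. Since |1.053| ≤ 1.96, Fail to reject H₀.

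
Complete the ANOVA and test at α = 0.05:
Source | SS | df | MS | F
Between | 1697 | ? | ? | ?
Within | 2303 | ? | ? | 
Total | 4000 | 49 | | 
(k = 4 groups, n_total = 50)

df_between = 3, df_within = 46. MS_between = 565.67, MS_within = 50.07. F = 11.299, F_crit ≈ 2.807. Reject H₀.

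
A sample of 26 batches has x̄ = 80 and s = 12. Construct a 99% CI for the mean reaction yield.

CI = x̄ ± t*(s/√n) = 80 ± 2.787(12/√26) = (73.44, 86.56)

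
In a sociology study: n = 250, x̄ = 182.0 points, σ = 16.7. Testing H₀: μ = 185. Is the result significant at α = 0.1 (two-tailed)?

z = (182.0 - 185)/(16.7/√250) = -2.84. Since |z| > 1.645, significant at α = 0.1.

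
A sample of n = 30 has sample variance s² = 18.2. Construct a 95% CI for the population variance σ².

df = 29. χ²_{0.025} = 45.722, χ²_{0.975} = 16.047. CI for σ² = ((n-1)s²/χ²_{α/2}, (n-1)s²/χ²_{1-α/2}) = (29·18.2/45.722, 29·18.2/16.047) = (11.54, 32.89)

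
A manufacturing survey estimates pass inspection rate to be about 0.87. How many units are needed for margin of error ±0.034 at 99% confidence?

n = z²p(1-p)/E² = 2.576²×0.87×0.13/0.034² = 649.2 → n = 650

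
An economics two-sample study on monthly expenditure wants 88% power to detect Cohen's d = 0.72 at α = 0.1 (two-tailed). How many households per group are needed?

z_{α/2} = 1.645, z_β = Φ⁻¹(0.88) = 1.175. For medium effect (d = 0.72): n per group = 2(z_{α/2} + z_β)²/d² = 2(1.645 + 1.175)²/0.72² = 30.7 → 31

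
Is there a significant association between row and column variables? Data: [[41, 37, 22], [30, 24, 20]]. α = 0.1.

χ² = 0.701. df = 2, critical = 4.605. Fail to reject H₀. No evidence of dependence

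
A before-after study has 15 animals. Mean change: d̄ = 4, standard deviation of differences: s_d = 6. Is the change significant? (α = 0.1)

t = d̄/(s_d/√n) = 4/(6/√15) = 2.582. df = 14, critical t = ±1.761. Reject H₀.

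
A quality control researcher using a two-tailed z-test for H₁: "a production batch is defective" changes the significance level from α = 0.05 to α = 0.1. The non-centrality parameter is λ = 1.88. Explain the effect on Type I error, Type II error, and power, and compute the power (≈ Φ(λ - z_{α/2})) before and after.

Increasing α from 0.05 to 0.1:
• Type I error rate increases (α is the Type I rate by definition).
• Critical value moves from z_{α/2} = 1.96 to 1.645, so power = Φ(λ - z_{α/2}) goes from Φ(1.88 - 1.96) = 0.468 to Φ(1.88 - 1.645) = 0.593.
• Type II error rate β = 1 - power therefore decreases (0.532 → 0.407).
Appropriate when false negatives are costly — here, shipping a defective batch — faulty products reach customers.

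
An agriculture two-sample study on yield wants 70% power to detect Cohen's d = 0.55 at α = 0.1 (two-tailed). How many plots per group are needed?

z_{α/2} = 1.645, z_β = Φ⁻¹(0.7) = 0.524. For medium effect (d = 0.55): n per group = 2(z_{α/2} + z_β)²/d² = 2(1.645 + 0.524)²/0.55² = 31.1 → 32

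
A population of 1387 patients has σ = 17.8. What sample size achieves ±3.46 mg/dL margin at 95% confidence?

Without FPC: n₀ = (1.96×17.8/3.46)² = 101.672. With FPC: n = n₀N/(n₀+N-1) = 94.8 → n = 95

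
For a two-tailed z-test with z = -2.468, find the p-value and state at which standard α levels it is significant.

p = 2·P(Z > |-2.468|) = 2·(1 - Φ(2.468)) ≈ 0.0136. Significant at α = 0.1; Significant at α = 0.05.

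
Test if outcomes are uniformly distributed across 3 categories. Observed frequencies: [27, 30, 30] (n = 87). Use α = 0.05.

Expected = 29 each. χ² = Σ(O-E)²/E = 0.207. df = 2, critical value = 5.991. Fail to reject H₀.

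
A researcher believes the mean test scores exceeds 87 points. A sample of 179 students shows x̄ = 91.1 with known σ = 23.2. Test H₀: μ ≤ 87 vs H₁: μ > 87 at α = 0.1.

z = 2.364. Critical value: 1.28. Reject H₀.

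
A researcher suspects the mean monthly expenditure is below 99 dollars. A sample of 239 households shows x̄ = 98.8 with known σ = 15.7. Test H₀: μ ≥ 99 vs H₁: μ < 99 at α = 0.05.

z = -0.197. Critical value: -1.645. Fail to reject H₀.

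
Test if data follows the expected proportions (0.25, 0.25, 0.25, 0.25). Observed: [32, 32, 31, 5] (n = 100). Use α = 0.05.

Expected: [25.0, 25.0, 25.0, 25.0]. χ² = 21.36. df = 3, critical = 7.815. Reject H₀.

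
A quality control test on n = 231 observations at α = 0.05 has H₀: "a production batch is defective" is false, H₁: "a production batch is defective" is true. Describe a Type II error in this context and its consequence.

Type II error: failing to reject H₀ when it is false — concluding that a production batch is defective is not supported when in fact it is. Consequence: shipping a defective batch — faulty products reach customers.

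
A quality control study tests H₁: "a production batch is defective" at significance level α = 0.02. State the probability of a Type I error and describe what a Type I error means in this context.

P(Type I error) = α = 0.02. A Type I error is rejecting H₀ when H₀ is actually true (false positive) — here, concluding that a production batch is defective when in fact this is not the case. Consequence: scrapping a good batch — wasted material and cost for no reason.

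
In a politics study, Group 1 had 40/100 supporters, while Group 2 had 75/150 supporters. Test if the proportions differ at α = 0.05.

p̂₁ = 0.4, p̂₂ = 0.5, pooled p̂ = 0.46. z = -1.554. Critical: ±1.96. Fail to reject H₀.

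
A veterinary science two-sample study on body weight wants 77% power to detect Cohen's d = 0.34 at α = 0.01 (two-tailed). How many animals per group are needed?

z_{α/2} = 2.576, z_β = Φ⁻¹(0.77) = 0.739. For small effect (d = 0.34): n per group = 2(z_{α/2} + z_β)²/d² = 2(2.576 + 0.739)²/0.34² = 190.1 → 191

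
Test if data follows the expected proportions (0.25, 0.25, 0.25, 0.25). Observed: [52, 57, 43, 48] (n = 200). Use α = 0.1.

Expected: [50.0, 50.0, 50.0, 50.0]. χ² = 2.12. df = 3, critical = 6.251. Fail to reject H₀.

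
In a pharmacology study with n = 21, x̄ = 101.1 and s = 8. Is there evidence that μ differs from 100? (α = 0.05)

t = (x̄ - μ₀)/(s/√n) = (101.1 - 100)/(8/√21) = 0.63. df = 20, critical t = ±2.086. Fail to reject H₀.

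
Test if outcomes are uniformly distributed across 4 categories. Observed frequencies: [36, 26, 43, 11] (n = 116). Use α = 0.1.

Expected = 29 each. χ² = Σ(O-E)²/E = 19.931. df = 3, critical value = 6.251. Reject H₀.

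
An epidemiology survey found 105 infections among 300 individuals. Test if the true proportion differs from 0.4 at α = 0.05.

p̂ = 0.35, p₀ = 0.4. z = (p̂ - p₀)/√(p₀(1-p₀)/n) = -1.768. Critical: ±1.96. Fail to reject H₀.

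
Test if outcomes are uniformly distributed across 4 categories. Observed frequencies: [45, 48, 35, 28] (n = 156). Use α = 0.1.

Expected = 39 each. χ² = Σ(O-E)²/E = 6.513. df = 3, critical value = 6.251. Reject H₀.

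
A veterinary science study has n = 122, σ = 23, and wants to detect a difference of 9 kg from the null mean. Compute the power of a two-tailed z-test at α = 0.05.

SE = σ/√n = 23/√122 = 2.082. Non-centrality λ = d/SE = 9/2.082 = 4.322. Power ≈ Φ(λ - z_{α/2}) = Φ(4.322 - 1.96) = Φ(2.362) = 0.991.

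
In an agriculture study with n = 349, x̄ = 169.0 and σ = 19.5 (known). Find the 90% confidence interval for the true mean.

CI = x̄ ± z*(σ/√n) = 169.0 ± 1.645(19.5/√349) = 169.0 ± 1.72 = (167.28, 170.72)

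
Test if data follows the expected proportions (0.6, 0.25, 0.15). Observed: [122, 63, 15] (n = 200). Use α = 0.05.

Expected: [120.0, 50.0, 30.0]. χ² = 10.913. df = 2, critical = 5.991. Reject H₀.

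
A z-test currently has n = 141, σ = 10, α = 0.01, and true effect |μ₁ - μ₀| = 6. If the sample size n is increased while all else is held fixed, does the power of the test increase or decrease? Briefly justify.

Power increases: a larger n shrinks the standard error σ/√n, moving the sampling distribution under H₁ further from the critical value.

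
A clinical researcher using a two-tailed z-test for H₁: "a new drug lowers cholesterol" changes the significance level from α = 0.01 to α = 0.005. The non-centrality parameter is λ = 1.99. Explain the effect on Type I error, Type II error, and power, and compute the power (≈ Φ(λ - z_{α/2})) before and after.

Decreasing α from 0.01 to 0.005:
• Type I error rate decreases (α is the Type I rate by definition).
• Critical value moves from z_{α/2} = 2.576 to 2.807, so power = Φ(λ - z_{α/2}) goes from Φ(1.99 - 2.576) = 0.279 to Φ(1.99 - 2.807) = 0.207.
• Type II error rate β = 1 - power therefore increases (0.721 → 0.793).
Appropriate when false positives are costly — here, approving an ineffective drug — patients take a useless medication and may skip effective alternatives.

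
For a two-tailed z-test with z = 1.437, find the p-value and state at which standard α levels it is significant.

p = 2·P(Z > |1.437|) = 2·(1 - Φ(1.437)) ≈ 0.1507. Not significant at any standard level.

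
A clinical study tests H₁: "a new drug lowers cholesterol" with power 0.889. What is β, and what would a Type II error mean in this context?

β = 1 - power = 1 - 0.889 = 0.111. A Type II error is failing to reject H₀ when H₀ is false (false negative) — here, failing to conclude that a new drug lowers cholesterol when in fact it is true. Consequence: shelving an effective drug — patients miss out on a treatment that would have helped.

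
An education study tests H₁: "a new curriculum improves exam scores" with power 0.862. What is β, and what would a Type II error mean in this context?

β = 1 - power = 1 - 0.862 = 0.138. A Type II error is failing to reject H₀ when H₀ is false (false negative) — here, failing to conclude that a new curriculum improves exam scores when in fact it is true. Consequence: keeping the old curriculum when the new one would have helped students.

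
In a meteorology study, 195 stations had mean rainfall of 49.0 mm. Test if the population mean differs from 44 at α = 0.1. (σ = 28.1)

z = (x̄ - μ₀)/(σ/√n) = (49.0 - 44)/(28.1/√195) = 2.485. Critical value: ±1.645. Since |2.485| > 1.645, Reject H₀.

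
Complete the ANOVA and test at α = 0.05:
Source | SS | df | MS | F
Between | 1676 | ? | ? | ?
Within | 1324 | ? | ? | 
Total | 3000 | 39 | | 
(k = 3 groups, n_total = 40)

df_between = 2, df_within = 37. MS_between = 838.0, MS_within = 35.78. F = 23.418, F_crit ≈ 3.252. Reject H₀.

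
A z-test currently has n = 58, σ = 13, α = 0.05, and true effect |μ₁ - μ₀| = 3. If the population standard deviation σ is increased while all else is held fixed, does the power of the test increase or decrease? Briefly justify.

Power decreases: a larger σ inflates the standard error σ/√n, pulling the sampling distribution under H₁ back toward the critical value.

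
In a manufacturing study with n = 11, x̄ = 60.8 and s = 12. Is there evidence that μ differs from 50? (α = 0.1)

t = (x̄ - μ₀)/(s/√n) = (60.8 - 50)/(12/√11) = 2.985. df = 10, critical t = ±1.812. Reject H₀.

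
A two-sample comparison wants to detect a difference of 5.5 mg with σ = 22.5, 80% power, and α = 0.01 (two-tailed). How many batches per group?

n per group = 2(z_α/2 + z_β)²σ²/d² = 2×(2.576 + 0.84)²×22.5²/5.5² = 390.6 → n = 391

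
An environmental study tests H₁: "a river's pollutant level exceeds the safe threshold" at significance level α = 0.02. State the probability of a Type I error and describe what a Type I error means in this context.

P(Type I error) = α = 0.02. A Type I error is rejecting H₀ when H₀ is actually true (false positive) — here, concluding that a river's pollutant level exceeds the safe threshold when in fact this is not the case. Consequence: shutting down a compliant factory unnecessarily.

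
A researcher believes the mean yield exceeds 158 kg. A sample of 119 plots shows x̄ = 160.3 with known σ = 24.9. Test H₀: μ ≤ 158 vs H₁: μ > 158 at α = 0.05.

z = 1.008. Critical value: 1.645. Fail to reject H₀.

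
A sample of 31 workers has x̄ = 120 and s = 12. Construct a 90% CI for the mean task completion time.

CI = x̄ ± t*(s/√n) = 120 ± 1.697(12/√31) = (116.34, 123.66)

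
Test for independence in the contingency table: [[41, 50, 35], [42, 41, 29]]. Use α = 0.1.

χ² = 0.643. df = 2, critical = 4.605. Fail to reject H₀. No evidence of dependence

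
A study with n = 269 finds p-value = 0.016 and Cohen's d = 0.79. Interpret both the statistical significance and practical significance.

Statistically significant (p = 0.016 < 0.05). Cohen's d = 0.79 indicates a medium effect size. Both statistical and practical significance should be considered.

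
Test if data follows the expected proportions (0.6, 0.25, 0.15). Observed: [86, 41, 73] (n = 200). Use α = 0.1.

Expected: [120.0, 50.0, 30.0]. χ² = 72.887. df = 2, critical = 4.605. Reject H₀.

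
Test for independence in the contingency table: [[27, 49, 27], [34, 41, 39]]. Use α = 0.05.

χ² = 3.147. df = 2, critical = 5.991. Fail to reject H₀. No evidence of dependence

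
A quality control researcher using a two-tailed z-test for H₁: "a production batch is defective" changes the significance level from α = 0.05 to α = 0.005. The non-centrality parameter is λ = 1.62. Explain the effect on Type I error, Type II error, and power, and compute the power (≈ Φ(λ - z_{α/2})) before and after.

Decreasing α from 0.05 to 0.005:
• Type I error rate decreases (α is the Type I rate by definition).
• Critical value moves from z_{α/2} = 1.96 to 2.807, so power = Φ(λ - z_{α/2}) goes from Φ(1.62 - 1.96) = 0.367 to Φ(1.62 - 2.807) = 0.118.
• Type II error rate β = 1 - power therefore increases (0.633 → 0.882).
Appropriate when false positives are costly — here, scrapping a good batch — wasted material and cost for no reason.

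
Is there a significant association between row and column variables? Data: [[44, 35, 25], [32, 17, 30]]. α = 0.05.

χ² = 5.263. df = 2, critical = 5.991. Fail to reject H₀. No evidence of dependence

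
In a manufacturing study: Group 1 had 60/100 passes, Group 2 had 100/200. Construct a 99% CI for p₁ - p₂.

p̂₁ = 0.6, p̂₂ = 0.5. Difference = 0.1. CI = (-0.056, 0.256)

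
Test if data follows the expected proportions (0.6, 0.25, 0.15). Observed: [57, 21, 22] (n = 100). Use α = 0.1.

Expected: [60.0, 25.0, 15.0]. χ² = 4.057. df = 2, critical = 4.605. Fail to reject H₀.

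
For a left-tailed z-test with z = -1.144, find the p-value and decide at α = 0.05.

p = P(Z < -1.144) = Φ(-1.144) ≈ 0.1263. Since p ≥ 0.05, fail to reject H₀ (not significant) at α = 0.05.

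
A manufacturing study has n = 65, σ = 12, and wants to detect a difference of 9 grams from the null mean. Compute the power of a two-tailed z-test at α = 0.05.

SE = σ/√n = 12/√65 = 1.488. Non-centrality λ = d/SE = 9/1.488 = 6.047. Power ≈ Φ(λ - z_{α/2}) = Φ(6.047 - 1.96) = Φ(4.087) = 1.0.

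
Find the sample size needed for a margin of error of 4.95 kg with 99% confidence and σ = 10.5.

n = (z*σ/E)² = (2.576×10.5/4.95)² = 29.9 → n = 30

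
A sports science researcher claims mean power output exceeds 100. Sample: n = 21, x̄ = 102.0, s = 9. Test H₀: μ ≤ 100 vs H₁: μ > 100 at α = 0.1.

t = (102.0 - 100)/(9/√21) = 1.018, df = 20. Critical t = 1.325. Fail to reject H₀.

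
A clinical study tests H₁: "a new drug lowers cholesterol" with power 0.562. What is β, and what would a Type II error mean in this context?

β = 1 - power = 1 - 0.562 = 0.438. A Type II error is failing to reject H₀ when H₀ is false (false negative) — here, failing to conclude that a new drug lowers cholesterol when in fact it is true. Consequence: shelving an effective drug — patients miss out on a treatment that would have helped.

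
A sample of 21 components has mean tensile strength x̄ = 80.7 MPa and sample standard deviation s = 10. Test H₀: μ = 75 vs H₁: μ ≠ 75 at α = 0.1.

t = (x̄ - μ₀)/(s/√n) = (80.7 - 75)/(10/√21) = 2.612. df = 20, critical t = ±1.725. Reject H₀.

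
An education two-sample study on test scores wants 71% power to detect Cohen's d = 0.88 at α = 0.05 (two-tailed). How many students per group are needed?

z_{α/2} = 1.96, z_β = Φ⁻¹(0.71) = 0.553. For large effect (d = 0.88): n per group = 2(z_{α/2} + z_β)²/d² = 2(1.96 + 0.553)²/0.88² = 16.3 → 17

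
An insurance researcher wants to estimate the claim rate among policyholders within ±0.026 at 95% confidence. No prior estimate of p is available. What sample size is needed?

Conservative approach: use p = 0.5 (maximizes p(1-p) = 0.25). n = z²(0.25)/E² = 1.96²×0.25/0.026² = 1420.7 → n = 1421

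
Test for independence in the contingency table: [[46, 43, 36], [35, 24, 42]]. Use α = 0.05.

χ² = 4.849. df = 2, critical = 5.991. Fail to reject H₀. No evidence of dependence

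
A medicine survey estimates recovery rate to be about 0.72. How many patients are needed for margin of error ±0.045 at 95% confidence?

n = z²p(1-p)/E² = 1.96²×0.72×0.28/0.045² = 382.5 → n = 383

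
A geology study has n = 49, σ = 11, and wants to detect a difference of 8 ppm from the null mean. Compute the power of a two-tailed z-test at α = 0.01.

SE = σ/√n = 11/√49 = 1.571. Non-centrality λ = d/SE = 8/1.571 = 5.091. Power ≈ Φ(λ - z_{α/2}) = Φ(5.091 - 2.576) = Φ(2.515) = 0.994.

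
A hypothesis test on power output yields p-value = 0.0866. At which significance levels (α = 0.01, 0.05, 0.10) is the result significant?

p = 0.0866. Significant at: α = 0.1.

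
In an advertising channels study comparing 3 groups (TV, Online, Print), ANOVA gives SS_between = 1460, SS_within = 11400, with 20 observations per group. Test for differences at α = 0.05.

df_between = 2, df_within = 57. F = MS_between/MS_within = 730.0/200.0 = 3.65. F_crit ≈ 3.159. Reject H₀. At least one mean differs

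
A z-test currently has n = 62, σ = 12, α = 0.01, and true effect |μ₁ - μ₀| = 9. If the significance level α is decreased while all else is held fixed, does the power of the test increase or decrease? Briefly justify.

Power decreases: a smaller α raises the critical value, so less of the H₁ sampling distribution falls in the rejection region.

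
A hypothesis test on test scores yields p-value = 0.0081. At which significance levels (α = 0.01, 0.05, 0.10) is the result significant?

p = 0.0081. Significant at: α = 0.01, 0.05, 0.1.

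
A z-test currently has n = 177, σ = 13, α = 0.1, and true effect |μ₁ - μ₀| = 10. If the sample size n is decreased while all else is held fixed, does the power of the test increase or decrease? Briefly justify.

Power decreases: a smaller n inflates the standard error σ/√n, pulling the sampling distribution under H₁ back toward the critical value.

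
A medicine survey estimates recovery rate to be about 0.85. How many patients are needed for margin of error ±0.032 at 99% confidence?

n = z²p(1-p)/E² = 2.576²×0.85×0.15/0.032² = 826.2 → n = 827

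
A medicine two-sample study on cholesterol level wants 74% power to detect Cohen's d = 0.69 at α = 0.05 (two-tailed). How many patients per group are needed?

z_{α/2} = 1.96, z_β = Φ⁻¹(0.74) = 0.643. For medium effect (d = 0.69): n per group = 2(z_{α/2} + z_β)²/d² = 2(1.96 + 0.643)²/0.69² = 28.5 → 29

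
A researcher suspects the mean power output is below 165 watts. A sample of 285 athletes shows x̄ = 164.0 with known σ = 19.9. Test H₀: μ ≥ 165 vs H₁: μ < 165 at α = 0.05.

z = -0.848. Critical value: -1.645. Fail to reject H₀.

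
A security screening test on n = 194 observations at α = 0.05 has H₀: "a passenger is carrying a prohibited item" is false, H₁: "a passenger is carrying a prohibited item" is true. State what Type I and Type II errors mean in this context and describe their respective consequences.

Type I (false positive): concluding that a passenger is carrying a prohibited item when it is not — detaining an innocent passenger — delay and inconvenience. Type II (false negative): failing to conclude that a passenger is carrying a prohibited item when it is — letting a prohibited item through — security breach. Which is costlier depends on domain priorities and is a judgement call rather than a statistical fact.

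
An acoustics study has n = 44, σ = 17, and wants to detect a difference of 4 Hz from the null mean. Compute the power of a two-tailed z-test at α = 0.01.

SE = σ/√n = 17/√44 = 2.563. Non-centrality λ = d/SE = 4/2.563 = 1.561. Power ≈ Φ(λ - z_{α/2}) = Φ(1.561 - 2.576) = Φ(-1.015) = 0.155.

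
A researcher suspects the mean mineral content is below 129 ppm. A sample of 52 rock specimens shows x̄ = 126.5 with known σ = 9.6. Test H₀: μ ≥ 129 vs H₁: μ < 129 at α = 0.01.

z = -1.878. Critical value: -2.33. Fail to reject H₀.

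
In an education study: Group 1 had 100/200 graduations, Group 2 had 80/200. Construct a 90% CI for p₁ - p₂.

p̂₁ = 0.5, p̂₂ = 0.4. Difference = 0.1. CI = (0.019, 0.181)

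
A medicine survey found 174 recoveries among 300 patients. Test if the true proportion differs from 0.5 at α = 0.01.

p̂ = 0.58, p₀ = 0.5. z = (p̂ - p₀)/√(p₀(1-p₀)/n) = 2.771. Critical: ±2.576. Reject H₀.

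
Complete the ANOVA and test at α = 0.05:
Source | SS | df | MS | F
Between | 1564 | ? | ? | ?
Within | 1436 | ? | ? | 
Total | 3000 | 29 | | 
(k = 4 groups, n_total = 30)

df_between = 3, df_within = 26. MS_between = 521.33, MS_within = 55.23. F = 9.439, F_crit ≈ 2.975. Reject H₀.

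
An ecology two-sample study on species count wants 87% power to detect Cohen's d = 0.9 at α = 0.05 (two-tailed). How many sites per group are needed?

z_{α/2} = 1.96, z_β = Φ⁻¹(0.87) = 1.126. For large effect (d = 0.9): n per group = 2(z_{α/2} + z_β)²/d² = 2(1.96 + 1.126)²/0.9² = 23.5 → 24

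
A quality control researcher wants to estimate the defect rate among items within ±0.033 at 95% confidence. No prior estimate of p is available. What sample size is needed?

Conservative approach: use p = 0.5 (maximizes p(1-p) = 0.25). n = z²(0.25)/E² = 1.96²×0.25/0.033² = 881.9 → n = 882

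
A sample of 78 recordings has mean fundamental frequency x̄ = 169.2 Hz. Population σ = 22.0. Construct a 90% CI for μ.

CI = x̄ ± z*(σ/√n) = 169.2 ± 1.645(22.0/√78) = 169.2 ± 4.1 = (165.1, 173.3)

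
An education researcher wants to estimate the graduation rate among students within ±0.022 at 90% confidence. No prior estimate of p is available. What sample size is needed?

Conservative approach: use p = 0.5 (maximizes p(1-p) = 0.25). n = z²(0.25)/E² = 1.645²×0.25/0.022² = 1397.7 → n = 1398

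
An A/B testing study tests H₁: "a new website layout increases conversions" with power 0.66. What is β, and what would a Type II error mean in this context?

β = 1 - power = 1 - 0.66 = 0.34. A Type II error is failing to reject H₀ when H₀ is false (false negative) — here, failing to conclude that a new website layout increases conversions when in fact it is true. Consequence: discarding a layout that would have improved conversions — lost revenue.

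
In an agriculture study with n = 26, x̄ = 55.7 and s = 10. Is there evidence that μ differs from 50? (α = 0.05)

t = (x̄ - μ₀)/(s/√n) = (55.7 - 50)/(10/√26) = 2.906. df = 25, critical t = ±2.06. Reject H₀.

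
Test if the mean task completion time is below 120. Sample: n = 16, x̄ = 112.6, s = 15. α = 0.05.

t = (112.6 - 120)/(15/√16) = -1.973, df = 15. Critical t = -1.753. Reject H₀.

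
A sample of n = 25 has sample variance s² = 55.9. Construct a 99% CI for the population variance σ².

df = 24. χ²_{0.005} = 45.559, χ²_{0.995} = 9.886. CI for σ² = ((n-1)s²/χ²_{α/2}, (n-1)s²/χ²_{1-α/2}) = (24·55.9/45.559, 24·55.9/9.886) = (29.45, 135.71)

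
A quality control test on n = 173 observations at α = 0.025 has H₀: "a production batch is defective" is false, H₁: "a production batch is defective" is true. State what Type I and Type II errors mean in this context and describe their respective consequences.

Type I (false positive): concluding that a production batch is defective when it is not — scrapping a good batch — wasted material and cost for no reason. Type II (false negative): failing to conclude that a production batch is defective when it is — shipping a defective batch — faulty products reach customers. Which is costlier depends on domain priorities and is a judgement call rather than a statistical fact.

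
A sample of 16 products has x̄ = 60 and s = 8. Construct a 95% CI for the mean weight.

CI = x̄ ± t*(s/√n) = 60 ± 2.131(8/√16) = (55.74, 64.26)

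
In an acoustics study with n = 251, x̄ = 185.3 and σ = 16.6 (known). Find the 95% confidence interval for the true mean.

CI = x̄ ± z*(σ/√n) = 185.3 ± 1.96(16.6/√251) = 185.3 ± 2.05 = (183.25, 187.35)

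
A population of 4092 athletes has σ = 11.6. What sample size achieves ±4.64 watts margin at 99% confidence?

Without FPC: n₀ = (2.576×11.6/4.64)² = 41.474. With FPC: n = n₀N/(n₀+N-1) = 41.1 → n = 42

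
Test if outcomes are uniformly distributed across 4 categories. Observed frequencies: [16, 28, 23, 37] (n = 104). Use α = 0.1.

Expected = 26 each. χ² = Σ(O-E)²/E = 9.0. df = 3, critical value = 6.251. Reject H₀.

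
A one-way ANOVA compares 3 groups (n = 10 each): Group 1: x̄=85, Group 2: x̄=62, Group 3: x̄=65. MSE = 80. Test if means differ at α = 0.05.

Grand mean = 70.67. SS_between = 3126.67, MS_between = 1563.33. F = 19.542, F_crit ≈ 3.354. Reject H₀.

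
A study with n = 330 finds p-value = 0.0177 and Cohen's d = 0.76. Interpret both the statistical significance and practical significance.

Statistically significant (p = 0.0177 < 0.05). Cohen's d = 0.76 indicates a medium effect size. Both statistical and practical significance should be considered.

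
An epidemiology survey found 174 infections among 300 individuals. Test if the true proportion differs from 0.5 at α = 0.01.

p̂ = 0.58, p₀ = 0.5. z = (p̂ - p₀)/√(p₀(1-p₀)/n) = 2.771. Critical: ±2.576. Reject H₀.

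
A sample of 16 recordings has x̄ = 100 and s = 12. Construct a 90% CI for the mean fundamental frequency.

CI = x̄ ± t*(s/√n) = 100 ± 1.753(12/√16) = (94.74, 105.26)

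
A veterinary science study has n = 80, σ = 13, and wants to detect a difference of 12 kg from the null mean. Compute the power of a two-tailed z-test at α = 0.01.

SE = σ/√n = 13/√80 = 1.453. Non-centrality λ = d/SE = 12/1.453 = 8.256. Power ≈ Φ(λ - z_{α/2}) = Φ(8.256 - 2.576) = Φ(5.68) = 1.0.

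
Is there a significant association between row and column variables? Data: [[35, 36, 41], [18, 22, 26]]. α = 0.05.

χ² = 0.324. df = 2, critical = 5.991. Fail to reject H₀. No evidence of dependence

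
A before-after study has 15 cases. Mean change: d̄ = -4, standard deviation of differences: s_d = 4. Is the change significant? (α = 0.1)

t = d̄/(s_d/√n) = -4/(4/√15) = -3.873. df = 14, critical t = ±1.761. Reject H₀.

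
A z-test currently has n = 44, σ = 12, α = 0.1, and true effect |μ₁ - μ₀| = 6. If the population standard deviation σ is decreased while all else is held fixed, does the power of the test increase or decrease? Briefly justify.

Power increases: a smaller σ shrinks the standard error σ/√n, moving the sampling distribution under H₁ further from the critical value.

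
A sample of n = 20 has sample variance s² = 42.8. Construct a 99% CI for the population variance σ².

df = 19. χ²_{0.005} = 38.582, χ²_{0.995} = 6.844. CI for σ² = ((n-1)s²/χ²_{α/2}, (n-1)s²/χ²_{1-α/2}) = (19·42.8/38.582, 19·42.8/6.844) = (21.08, 118.82)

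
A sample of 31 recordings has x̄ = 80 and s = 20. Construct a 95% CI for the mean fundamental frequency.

CI = x̄ ± t*(s/√n) = 80 ± 2.042(20/√31) = (72.66, 87.34)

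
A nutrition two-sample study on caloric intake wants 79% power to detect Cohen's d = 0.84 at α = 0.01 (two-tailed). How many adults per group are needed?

z_{α/2} = 2.576, z_β = Φ⁻¹(0.79) = 0.806. For large effect (d = 0.84): n per group = 2(z_{α/2} + z_β)²/d² = 2(2.576 + 0.806)²/0.84² = 32.4 → 33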